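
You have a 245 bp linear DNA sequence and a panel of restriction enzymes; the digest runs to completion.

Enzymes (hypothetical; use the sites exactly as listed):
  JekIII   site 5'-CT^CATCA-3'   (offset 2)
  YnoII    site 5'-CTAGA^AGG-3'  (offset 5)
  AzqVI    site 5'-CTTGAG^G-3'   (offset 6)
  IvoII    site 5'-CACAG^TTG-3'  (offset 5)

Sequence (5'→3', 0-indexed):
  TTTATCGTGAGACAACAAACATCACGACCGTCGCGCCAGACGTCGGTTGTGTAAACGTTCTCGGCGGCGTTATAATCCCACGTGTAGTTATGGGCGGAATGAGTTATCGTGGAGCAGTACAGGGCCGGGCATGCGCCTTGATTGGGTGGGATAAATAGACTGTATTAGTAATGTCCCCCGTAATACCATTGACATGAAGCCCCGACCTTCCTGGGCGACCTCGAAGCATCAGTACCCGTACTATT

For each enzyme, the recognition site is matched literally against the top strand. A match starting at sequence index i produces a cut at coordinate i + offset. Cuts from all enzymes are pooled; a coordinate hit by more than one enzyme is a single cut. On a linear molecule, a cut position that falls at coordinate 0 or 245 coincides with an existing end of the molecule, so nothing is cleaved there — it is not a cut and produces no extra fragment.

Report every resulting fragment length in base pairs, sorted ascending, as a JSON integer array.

Per-enzyme occurrences:
  JekIII (CTCATCA, off=2): no sites
  YnoII (CTAGAAGG, off=5): no sites
  AzqVI (CTTGAGG, off=6): no sites
  IvoII (CACAGTTG, off=5): no sites

All cut coordinates (distinct, sorted): ∅

Fragments:
  no cuts → one linear fragment of 245 bp

[245]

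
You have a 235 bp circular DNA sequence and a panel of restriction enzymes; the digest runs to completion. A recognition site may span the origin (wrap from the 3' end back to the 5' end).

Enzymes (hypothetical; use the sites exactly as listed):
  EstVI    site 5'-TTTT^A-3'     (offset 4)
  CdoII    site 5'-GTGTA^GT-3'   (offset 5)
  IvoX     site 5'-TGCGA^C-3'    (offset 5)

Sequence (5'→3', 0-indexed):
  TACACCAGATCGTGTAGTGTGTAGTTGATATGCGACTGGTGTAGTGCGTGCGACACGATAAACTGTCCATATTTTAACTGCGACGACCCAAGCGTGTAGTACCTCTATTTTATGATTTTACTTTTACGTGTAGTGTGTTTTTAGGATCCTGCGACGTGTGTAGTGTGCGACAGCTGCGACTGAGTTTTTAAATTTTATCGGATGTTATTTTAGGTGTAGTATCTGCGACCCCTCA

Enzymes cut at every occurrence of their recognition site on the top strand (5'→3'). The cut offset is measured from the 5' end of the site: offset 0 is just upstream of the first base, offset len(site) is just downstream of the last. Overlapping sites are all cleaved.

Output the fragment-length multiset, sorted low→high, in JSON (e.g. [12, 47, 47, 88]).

[6,7,7,7,7,8,8,8,8,8,9,10,10,10,10,12,12,13,15,15,22,23]

Site scan:
  EstVI TTTTA/4: at [71, 107, 115, 121, 138, 185, 192, 207] ⇒ [75, 111, 119, 125, 142, 189, 196, 211]
  CdoII GTGTAGT/5: at [11, 18, 38, 93, 127, 157, 213] ⇒ [16, 23, 43, 98, 132, 162, 218]
  IvoX TGCGAC/5: at [30, 48, 78, 149, 165, 174, 223] ⇒ [35, 53, 83, 154, 170, 179, 228]

All cut coordinates (distinct, sorted): [16, 23, 35, 43, 53, 75, 83, 98, 111, 119, 125, 132, 142, 154, 162, 170, 179, 189, 196, 211, 218, 228]

Fragment lengths:
  16→23: 7 bp
  23→35: 12 bp
  35→43: 8 bp
  43→53: 10 bp
  53→75: 22 bp
  75→83: 8 bp
  83→98: 15 bp
  98→111: 13 bp
  111→119: 8 bp
  119→125: 6 bp
  125→132: 7 bp
  132→142: 10 bp
  142→154: 12 bp
  154→162: 8 bp
  162→170: 8 bp
  170→179: 9 bp
  179→189: 10 bp
  189→196: 7 bp
  196→211: 15 bp
  211→218: 7 bp
  218→228: 10 bp
  228→16 (wrap): 235-228+16 = 23 bp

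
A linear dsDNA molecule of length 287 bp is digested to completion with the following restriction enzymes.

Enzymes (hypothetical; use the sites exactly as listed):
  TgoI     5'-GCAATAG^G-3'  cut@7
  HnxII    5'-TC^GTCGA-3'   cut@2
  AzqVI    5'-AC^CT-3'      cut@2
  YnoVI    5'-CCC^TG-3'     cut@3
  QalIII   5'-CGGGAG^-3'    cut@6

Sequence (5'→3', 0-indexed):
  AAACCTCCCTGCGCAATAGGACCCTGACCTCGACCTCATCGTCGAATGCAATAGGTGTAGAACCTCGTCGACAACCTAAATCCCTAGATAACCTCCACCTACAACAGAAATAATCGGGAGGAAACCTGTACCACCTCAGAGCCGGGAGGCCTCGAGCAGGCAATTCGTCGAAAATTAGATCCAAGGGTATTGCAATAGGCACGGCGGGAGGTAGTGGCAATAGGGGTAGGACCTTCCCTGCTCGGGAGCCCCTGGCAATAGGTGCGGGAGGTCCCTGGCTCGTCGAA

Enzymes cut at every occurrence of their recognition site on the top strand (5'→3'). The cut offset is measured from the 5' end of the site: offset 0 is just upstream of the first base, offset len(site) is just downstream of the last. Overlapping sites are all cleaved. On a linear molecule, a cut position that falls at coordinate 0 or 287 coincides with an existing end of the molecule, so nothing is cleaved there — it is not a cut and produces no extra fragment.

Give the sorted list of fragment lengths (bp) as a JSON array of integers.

[3,4,4,4,5,5,5,5,6,6,6,6,6,6,9,9,9,9,9,9,10,10,12,13,14,14,17,18,22,32]

Per-enzyme occurrences:
  TgoI (GCAATAGG, off=7): starts [12, 47, 191, 216, 254] → cuts [19, 54, 198, 223, 261]
  HnxII (TCGTCGA, off=2): starts [38, 64, 164, 279] → cuts [40, 66, 166, 281]
  AzqVI (ACCT, off=2): starts [2, 26, 32, 61, 73, 90, 96, 123, 132, 230] → cuts [4, 28, 34, 63, 75, 92, 98, 125, 134, 232]
  YnoVI (CCCTG, off=3): starts [6, 21, 235, 249, 272] → cuts [9, 24, 238, 252, 275]
  QalIII (CGGGAG, off=6): starts [114, 142, 204, 242, 264] → cuts [120, 148, 210, 248, 270]

All cut coordinates (distinct, sorted): [4, 9, 19, 24, 28, 34, 40, 54, 63, 66, 75, 92, 98, 120, 125, 134, 148, 166, 198, 210, 223, 232, 238, 248, 252, 261, 270, 275, 281]

Fragment lengths:
  [0,4): 4 bp
  [4,9): 5 bp
  [9,19): 10 bp
  [19,24): 5 bp
  [24,28): 4 bp
  [28,34): 6 bp
  [34,40): 6 bp
  [40,54): 14 bp
  [54,63): 9 bp
  [63,66): 3 bp
  [66,75): 9 bp
  [75,92): 17 bp
  [92,98): 6 bp
  [98,120): 22 bp
  [120,125): 5 bp
  [125,134): 9 bp
  [134,148): 14 bp
  [148,166): 18 bp
  [166,198): 32 bp
  [198,210): 12 bp
  [210,223): 13 bp
  [223,232): 9 bp
  [232,238): 6 bp
  [238,248): 10 bp
  [248,252): 4 bp
  [252,261): 9 bp
  [261,270): 9 bp
  [270,275): 5 bp
  [275,281): 6 bp
  [281,287): 6 bp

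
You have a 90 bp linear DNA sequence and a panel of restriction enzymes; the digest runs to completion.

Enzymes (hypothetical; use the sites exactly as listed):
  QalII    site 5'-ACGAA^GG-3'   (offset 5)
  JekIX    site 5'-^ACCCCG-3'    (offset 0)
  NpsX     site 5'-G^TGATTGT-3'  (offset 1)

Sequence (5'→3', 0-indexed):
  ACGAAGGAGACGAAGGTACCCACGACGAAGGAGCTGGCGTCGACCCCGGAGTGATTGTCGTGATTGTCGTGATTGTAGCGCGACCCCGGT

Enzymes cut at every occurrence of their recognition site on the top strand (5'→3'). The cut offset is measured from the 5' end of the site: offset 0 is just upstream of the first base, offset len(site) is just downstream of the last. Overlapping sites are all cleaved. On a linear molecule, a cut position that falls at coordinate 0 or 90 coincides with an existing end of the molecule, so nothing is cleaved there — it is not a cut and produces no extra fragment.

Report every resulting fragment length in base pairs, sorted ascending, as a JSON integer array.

Scan for sites:
  QalII ACGAAGG/5: at [0, 9, 24] ⇒ [5, 14, 29]
  JekIX ACCCCG/0: at [42, 82] ⇒ [42, 82]
  NpsX GTGATTGT/1: at [50, 59, 68] ⇒ [51, 60, 69]

All cut coordinates (distinct, sorted): [5, 14, 29, 42, 51, 60, 69, 82]

Fragments:
  [0,5): 5 bp
  [5,14): 9 bp
  [14,29): 15 bp
  [29,42): 13 bp
  [42,51): 9 bp
  [51,60): 9 bp
  [60,69): 9 bp
  [69,82): 13 bp
  [82,90): 8 bp

[5,8,9,9,9,9,13,13,15]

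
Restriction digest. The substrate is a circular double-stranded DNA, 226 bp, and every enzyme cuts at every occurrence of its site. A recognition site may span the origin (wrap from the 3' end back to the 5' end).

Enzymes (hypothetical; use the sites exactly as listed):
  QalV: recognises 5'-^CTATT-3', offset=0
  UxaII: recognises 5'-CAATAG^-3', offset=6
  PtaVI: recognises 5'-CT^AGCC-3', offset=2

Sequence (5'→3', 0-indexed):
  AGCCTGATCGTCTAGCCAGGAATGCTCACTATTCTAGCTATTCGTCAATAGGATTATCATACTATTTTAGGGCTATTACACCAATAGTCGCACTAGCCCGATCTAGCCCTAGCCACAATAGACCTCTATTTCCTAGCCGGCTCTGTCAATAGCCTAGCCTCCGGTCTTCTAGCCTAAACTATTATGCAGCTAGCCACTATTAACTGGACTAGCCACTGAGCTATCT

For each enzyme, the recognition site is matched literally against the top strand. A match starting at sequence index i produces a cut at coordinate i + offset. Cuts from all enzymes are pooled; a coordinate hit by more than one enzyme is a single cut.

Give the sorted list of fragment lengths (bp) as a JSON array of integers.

Per-enzyme occurrences:
  QalV CTATT/0: at [28, 37, 61, 72, 125, 178, 196] ⇒ [28, 37, 61, 72, 125, 178, 196]
  UxaII CAATAG/6: at [45, 81, 115, 146] ⇒ [51, 87, 121, 152]
  PtaVI CTAGCC/2: at [11, 92, 102, 108, 132, 153, 168, 189, 208, 224] ⇒ [0, 13, 94, 104, 110, 134, 155, 170, 191, 210]

Pooled cuts: [0, 13, 28, 37, 51, 61, 72, 87, 94, 104, 110, 121, 125, 134, 152, 155, 170, 178, 191, 196, 210]

Fragments:
  0→13: 13 bp
  13→28: 15 bp
  28→37: 9 bp
  37→51: 14 bp
  51→61: 10 bp
  61→72: 11 bp
  72→87: 15 bp
  87→94: 7 bp
  94→104: 10 bp
  104→110: 6 bp
  110→121: 11 bp
  121→125: 4 bp
  125→134: 9 bp
  134→152: 18 bp
  152→155: 3 bp
  155→170: 15 bp
  170→178: 8 bp
  178→191: 13 bp
  191→196: 5 bp
  196→210: 14 bp
  210→0 (wrap): 226-210+0 = 16 bp

[3,4,5,6,7,8,9,9,10,10,11,11,13,13,14,14,15,15,15,16,18]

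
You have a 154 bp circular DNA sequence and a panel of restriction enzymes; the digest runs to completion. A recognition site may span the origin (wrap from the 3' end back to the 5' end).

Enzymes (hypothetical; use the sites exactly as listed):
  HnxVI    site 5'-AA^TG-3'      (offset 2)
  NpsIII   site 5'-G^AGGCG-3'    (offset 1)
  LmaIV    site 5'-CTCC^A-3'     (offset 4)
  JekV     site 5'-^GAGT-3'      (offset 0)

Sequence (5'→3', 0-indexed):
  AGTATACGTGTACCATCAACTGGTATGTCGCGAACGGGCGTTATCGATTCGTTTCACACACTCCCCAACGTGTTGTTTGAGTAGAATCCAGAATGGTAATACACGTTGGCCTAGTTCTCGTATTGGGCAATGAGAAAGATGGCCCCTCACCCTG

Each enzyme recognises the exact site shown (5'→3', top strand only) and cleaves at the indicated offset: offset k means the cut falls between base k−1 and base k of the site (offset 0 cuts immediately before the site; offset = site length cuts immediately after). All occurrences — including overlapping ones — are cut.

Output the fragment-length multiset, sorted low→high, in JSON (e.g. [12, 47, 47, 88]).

Site scan:
  HnxVI (AATG, off=2): starts [91, 128] → cuts [93, 130]
  NpsIII (GAGGCG, off=1): no sites
  LmaIV (CTCCA, off=4): no sites
  JekV (GAGT, off=0): starts [78, 153] → cuts [78, 153]

All cut coordinates (distinct, sorted): [78, 93, 130, 153]

Fragments:
  78→93: 15 bp
  93→130: 37 bp
  130→153: 23 bp
  153→78 (wrap): 154-153+78 = 79 bp

[15,23,37,79]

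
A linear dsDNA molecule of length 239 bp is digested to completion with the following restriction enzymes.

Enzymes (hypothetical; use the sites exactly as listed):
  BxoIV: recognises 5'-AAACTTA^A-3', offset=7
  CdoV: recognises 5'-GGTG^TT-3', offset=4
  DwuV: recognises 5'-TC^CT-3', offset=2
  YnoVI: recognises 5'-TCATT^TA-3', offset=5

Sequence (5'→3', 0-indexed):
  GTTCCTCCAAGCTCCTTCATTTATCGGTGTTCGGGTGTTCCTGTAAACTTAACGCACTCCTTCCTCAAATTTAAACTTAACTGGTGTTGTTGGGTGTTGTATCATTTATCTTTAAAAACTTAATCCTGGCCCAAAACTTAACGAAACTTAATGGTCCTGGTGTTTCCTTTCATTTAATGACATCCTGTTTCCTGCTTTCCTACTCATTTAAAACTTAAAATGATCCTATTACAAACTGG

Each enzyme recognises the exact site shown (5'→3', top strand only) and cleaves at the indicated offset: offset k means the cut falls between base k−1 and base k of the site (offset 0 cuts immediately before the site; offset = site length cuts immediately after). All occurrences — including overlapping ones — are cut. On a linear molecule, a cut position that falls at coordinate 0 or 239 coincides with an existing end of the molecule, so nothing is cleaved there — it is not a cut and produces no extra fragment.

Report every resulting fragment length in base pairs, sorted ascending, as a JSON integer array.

[3,3,4,4,4,6,6,7,7,7,8,8,8,8,8,8,9,9,10,10,10,10,10,11,14,15,16,16]

Scan for sites:
  BxoIV AAACTTAA/7: at [44, 72, 115, 133, 143, 210] ⇒ [51, 79, 122, 140, 150, 217]
  CdoV GGTGTT/4: at [25, 33, 82, 92, 158] ⇒ [29, 37, 86, 96, 162]
  DwuV TCCT/2: at [2, 12, 38, 57, 61, 123, 154, 164, 182, 189, 197, 223] ⇒ [4, 14, 40, 59, 63, 125, 156, 166, 184, 191, 199, 225]
  YnoVI TCATTTA/5: at [16, 101, 169, 203] ⇒ [21, 106, 174, 208]

All cut coordinates (distinct, sorted): [4, 14, 21, 29, 37, 40, 51, 59, 63, 79, 86, 96, 106, 122, 125, 140, 150, 156, 162, 166, 174, 184, 191, 199, 208, 217, 225]

Fragments:
  [0,4): 4 bp
  [4,14): 10 bp
  [14,21): 7 bp
  [21,29): 8 bp
  [29,37): 8 bp
  [37,40): 3 bp
  [40,51): 11 bp
  [51,59): 8 bp
  [59,63): 4 bp
  [63,79): 16 bp
  [79,86): 7 bp
  [86,96): 10 bp
  [96,106): 10 bp
  [106,122): 16 bp
  [122,125): 3 bp
  [125,140): 15 bp
  [140,150): 10 bp
  [150,156): 6 bp
  [156,162): 6 bp
  [162,166): 4 bp
  [166,174): 8 bp
  [174,184): 10 bp
  [184,191): 7 bp
  [191,199): 8 bp
  [199,208): 9 bp
  [208,217): 9 bp
  [217,225): 8 bp
  [225,239): 14 bp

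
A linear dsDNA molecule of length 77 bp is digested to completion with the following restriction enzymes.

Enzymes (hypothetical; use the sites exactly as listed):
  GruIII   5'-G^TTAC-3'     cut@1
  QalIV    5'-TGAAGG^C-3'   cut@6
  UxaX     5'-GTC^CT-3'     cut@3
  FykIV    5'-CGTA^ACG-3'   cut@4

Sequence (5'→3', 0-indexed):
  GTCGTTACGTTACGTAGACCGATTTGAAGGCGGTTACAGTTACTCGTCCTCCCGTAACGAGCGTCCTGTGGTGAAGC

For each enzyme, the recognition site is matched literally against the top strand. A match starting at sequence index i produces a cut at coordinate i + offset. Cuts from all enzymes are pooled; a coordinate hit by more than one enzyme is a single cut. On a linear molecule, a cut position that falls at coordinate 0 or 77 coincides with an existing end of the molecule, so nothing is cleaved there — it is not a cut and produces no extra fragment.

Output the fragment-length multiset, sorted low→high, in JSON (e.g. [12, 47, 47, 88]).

[3,4,5,6,8,9,9,12,21]

Scan for sites:
  GruIII (GTTAC, off=1): starts [3, 8, 32, 38] → cuts [4, 9, 33, 39]
  QalIV (TGAAGGC, off=6): starts [24] → cuts [30]
  UxaX (GTCCT, off=3): starts [45, 62] → cuts [48, 65]
  FykIV (CGTAACG, off=4): starts [52] → cuts [56]

Pooled cuts: [4, 9, 30, 33, 39, 48, 56, 65]

Fragments:
  [0,4): 4 bp
  [4,9): 5 bp
  [9,30): 21 bp
  [30,33): 3 bp
  [33,39): 6 bp
  [39,48): 9 bp
  [48,56): 8 bp
  [56,65): 9 bp
  [65,77): 12 bp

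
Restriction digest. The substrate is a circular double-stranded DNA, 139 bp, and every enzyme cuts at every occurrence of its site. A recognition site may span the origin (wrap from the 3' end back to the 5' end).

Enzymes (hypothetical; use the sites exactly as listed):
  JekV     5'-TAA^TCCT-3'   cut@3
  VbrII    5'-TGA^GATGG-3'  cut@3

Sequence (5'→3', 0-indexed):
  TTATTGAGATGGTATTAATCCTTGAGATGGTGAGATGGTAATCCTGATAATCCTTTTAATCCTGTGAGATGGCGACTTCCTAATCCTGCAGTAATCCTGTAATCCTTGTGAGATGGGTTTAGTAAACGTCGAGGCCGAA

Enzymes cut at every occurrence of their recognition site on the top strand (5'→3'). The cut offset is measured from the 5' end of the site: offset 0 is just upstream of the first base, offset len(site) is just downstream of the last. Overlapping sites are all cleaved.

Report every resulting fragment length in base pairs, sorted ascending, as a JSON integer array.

Scan for sites:
  JekV TAATCCT/3: at [15, 38, 47, 56, 80, 91, 99] ⇒ [18, 41, 50, 59, 83, 94, 102]
  VbrII TGAGATGG/3: at [4, 22, 30, 64, 108] ⇒ [7, 25, 33, 67, 111]

Pooled cuts: [7, 18, 25, 33, 41, 50, 59, 67, 83, 94, 102, 111]

Fragments:
  7→18: 11 bp
  18→25: 7 bp
  25→33: 8 bp
  33→41: 8 bp
  41→50: 9 bp
  50→59: 9 bp
  59→67: 8 bp
  67→83: 16 bp
  83→94: 11 bp
  94→102: 8 bp
  102→111: 9 bp
  111→7 (wrap): 139-111+7 = 35 bp

[7,8,8,8,8,9,9,9,11,11,16,35]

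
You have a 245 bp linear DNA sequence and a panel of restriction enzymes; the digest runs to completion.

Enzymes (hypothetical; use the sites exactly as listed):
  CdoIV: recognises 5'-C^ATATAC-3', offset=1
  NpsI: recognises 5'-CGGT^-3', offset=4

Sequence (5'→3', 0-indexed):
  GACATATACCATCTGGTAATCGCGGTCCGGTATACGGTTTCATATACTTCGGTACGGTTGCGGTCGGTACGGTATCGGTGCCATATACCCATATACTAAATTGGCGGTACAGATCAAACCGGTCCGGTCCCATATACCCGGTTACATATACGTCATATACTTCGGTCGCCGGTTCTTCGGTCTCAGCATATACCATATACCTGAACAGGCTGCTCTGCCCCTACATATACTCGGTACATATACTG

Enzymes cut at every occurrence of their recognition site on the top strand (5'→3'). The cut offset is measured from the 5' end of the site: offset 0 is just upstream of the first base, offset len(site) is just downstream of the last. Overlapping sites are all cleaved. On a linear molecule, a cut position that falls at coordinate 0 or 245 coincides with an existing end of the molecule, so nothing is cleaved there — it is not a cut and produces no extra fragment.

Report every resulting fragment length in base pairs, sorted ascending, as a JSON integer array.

[2,3,3,3,3,3,4,5,5,5,5,6,6,6,7,7,7,8,8,8,9,11,11,12,12,15,18,23,30]

Per-enzyme occurrences:
  CdoIV (CATATAC, off=1): starts [2, 40, 81, 89, 130, 144, 153, 186, 193, 223, 236] → cuts [3, 41, 82, 90, 131, 145, 154, 187, 194, 224, 237]
  NpsI (CGGT, off=4): starts [22, 27, 34, 49, 54, 60, 64, 69, 75, 104, 119, 124, 138, 162, 169, 177, 231] → cuts [26, 31, 38, 53, 58, 64, 68, 73, 79, 108, 123, 128, 142, 166, 173, 181, 235]

Pooled cuts: [3, 26, 31, 38, 41, 53, 58, 64, 68, 73, 79, 82, 90, 108, 123, 128, 131, 142, 145, 154, 166, 173, 181, 187, 194, 224, 235, 237]

Fragments:
  [0,3): 3 bp
  [3,26): 23 bp
  [26,31): 5 bp
  [31,38): 7 bp
  [38,41): 3 bp
  [41,53): 12 bp
  [53,58): 5 bp
  [58,64): 6 bp
  [64,68): 4 bp
  [68,73): 5 bp
  [73,79): 6 bp
  [79,82): 3 bp
  [82,90): 8 bp
  [90,108): 18 bp
  [108,123): 15 bp
  [123,128): 5 bp
  [128,131): 3 bp
  [131,142): 11 bp
  [142,145): 3 bp
  [145,154): 9 bp
  [154,166): 12 bp
  [166,173): 7 bp
  [173,181): 8 bp
  [181,187): 6 bp
  [187,194): 7 bp
  [194,224): 30 bp
  [224,235): 11 bp
  [235,237): 2 bp
  [237,245): 8 bp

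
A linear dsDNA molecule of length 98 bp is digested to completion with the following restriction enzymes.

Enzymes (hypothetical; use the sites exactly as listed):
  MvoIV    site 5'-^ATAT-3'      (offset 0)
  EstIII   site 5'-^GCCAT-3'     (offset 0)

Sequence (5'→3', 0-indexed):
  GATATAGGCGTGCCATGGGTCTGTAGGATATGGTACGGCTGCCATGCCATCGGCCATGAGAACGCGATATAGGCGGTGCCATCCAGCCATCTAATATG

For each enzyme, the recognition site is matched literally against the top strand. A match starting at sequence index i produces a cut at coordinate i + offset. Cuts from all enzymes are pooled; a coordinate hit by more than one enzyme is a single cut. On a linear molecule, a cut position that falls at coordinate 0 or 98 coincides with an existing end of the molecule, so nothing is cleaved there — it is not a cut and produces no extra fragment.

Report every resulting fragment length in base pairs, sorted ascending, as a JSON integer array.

[1,5,5,7,8,8,10,11,13,14,16]

Per-enzyme occurrences:
  MvoIV (ATAT, off=0): starts [1, 27, 66, 93] → cuts [1, 27, 66, 93]
  EstIII (GCCAT, off=0): starts [11, 40, 45, 52, 77, 85] → cuts [11, 40, 45, 52, 77, 85]

Pooled cuts: [1, 11, 27, 40, 45, 52, 66, 77, 85, 93]

Fragment lengths:
  [0,1): 1 bp
  [1,11): 10 bp
  [11,27): 16 bp
  [27,40): 13 bp
  [40,45): 5 bp
  [45,52): 7 bp
  [52,66): 14 bp
  [66,77): 11 bp
  [77,85): 8 bp
  [85,93): 8 bp
  [93,98): 5 bp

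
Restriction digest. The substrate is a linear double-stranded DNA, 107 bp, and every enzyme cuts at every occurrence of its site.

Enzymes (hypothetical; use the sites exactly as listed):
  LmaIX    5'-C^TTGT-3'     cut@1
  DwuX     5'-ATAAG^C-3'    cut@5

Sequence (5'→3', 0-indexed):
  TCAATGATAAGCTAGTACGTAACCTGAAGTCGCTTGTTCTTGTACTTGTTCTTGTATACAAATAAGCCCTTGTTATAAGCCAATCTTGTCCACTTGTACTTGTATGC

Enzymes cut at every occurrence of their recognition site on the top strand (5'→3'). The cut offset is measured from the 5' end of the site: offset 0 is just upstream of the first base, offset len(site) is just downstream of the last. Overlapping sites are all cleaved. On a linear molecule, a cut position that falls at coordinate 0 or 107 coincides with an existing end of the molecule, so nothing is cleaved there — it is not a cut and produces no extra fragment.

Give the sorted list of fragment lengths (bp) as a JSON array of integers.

[3,6,6,6,6,6,8,8,10,11,15,22]

Scan for sites:
  LmaIX CTTGT/1: at [32, 38, 44, 50, 68, 84, 92, 98] ⇒ [33, 39, 45, 51, 69, 85, 93, 99]
  DwuX ATAAGC/5: at [6, 61, 74] ⇒ [11, 66, 79]

Pooled cuts: [11, 33, 39, 45, 51, 66, 69, 79, 85, 93, 99]

Fragment lengths:
  [0,11): 11 bp
  [11,33): 22 bp
  [33,39): 6 bp
  [39,45): 6 bp
  [45,51): 6 bp
  [51,66): 15 bp
  [66,69): 3 bp
  [69,79): 10 bp
  [79,85): 6 bp
  [85,93): 8 bp
  [93,99): 6 bp
  [99,107): 8 bp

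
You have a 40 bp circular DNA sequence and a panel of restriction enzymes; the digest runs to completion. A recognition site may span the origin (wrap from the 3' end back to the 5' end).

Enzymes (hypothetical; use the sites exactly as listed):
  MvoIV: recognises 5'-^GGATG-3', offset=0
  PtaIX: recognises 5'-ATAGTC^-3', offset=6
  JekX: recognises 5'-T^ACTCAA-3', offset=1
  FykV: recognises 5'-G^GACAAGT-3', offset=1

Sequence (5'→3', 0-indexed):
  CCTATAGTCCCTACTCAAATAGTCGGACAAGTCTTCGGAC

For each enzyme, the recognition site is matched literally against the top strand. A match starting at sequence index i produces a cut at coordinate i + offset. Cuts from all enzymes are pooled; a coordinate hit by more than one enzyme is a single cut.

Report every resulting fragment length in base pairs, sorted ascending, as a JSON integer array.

[1,3,12,24]

Site scan:
  MvoIV (GGATG, off=0): no sites
  PtaIX (ATAGTC, off=6): starts [3, 18] → cuts [9, 24]
  JekX (TACTCAA, off=1): starts [11] → cuts [12]
  FykV (GGACAAGT, off=1): starts [24] → cuts [25]

Pooled cuts: [9, 12, 24, 25]

Fragments:
  9→12: 3 bp
  12→24: 12 bp
  24→25: 1 bp
  25→9 (wrap): 40-25+9 = 24 bp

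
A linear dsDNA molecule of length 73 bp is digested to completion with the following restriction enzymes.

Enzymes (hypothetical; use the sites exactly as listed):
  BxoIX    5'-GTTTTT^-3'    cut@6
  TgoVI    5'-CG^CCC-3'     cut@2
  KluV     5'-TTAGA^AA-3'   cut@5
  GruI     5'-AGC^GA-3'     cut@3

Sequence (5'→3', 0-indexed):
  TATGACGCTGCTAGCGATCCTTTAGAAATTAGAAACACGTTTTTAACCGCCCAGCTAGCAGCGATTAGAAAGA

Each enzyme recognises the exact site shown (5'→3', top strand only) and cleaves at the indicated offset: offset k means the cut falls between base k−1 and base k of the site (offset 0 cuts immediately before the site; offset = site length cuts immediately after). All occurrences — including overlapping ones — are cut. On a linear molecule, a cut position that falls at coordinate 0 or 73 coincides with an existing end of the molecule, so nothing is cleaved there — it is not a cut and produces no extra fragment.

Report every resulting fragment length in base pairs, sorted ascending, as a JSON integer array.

[4,5,7,7,11,11,13,15]

Site scan:
  BxoIX (GTTTTT, off=6): starts [38] → cuts [44]
  TgoVI (CGCCC, off=2): starts [47] → cuts [49]
  KluV (TTAGAAA, off=5): starts [21, 28, 64] → cuts [26, 33, 69]
  GruI (AGCGA, off=3): starts [12, 59] → cuts [15, 62]

Pooled cuts: [15, 26, 33, 44, 49, 62, 69]

Fragments:
  [0,15): 15 bp
  [15,26): 11 bp
  [26,33): 7 bp
  [33,44): 11 bp
  [44,49): 5 bp
  [49,62): 13 bp
  [62,69): 7 bp
  [69,73): 4 bp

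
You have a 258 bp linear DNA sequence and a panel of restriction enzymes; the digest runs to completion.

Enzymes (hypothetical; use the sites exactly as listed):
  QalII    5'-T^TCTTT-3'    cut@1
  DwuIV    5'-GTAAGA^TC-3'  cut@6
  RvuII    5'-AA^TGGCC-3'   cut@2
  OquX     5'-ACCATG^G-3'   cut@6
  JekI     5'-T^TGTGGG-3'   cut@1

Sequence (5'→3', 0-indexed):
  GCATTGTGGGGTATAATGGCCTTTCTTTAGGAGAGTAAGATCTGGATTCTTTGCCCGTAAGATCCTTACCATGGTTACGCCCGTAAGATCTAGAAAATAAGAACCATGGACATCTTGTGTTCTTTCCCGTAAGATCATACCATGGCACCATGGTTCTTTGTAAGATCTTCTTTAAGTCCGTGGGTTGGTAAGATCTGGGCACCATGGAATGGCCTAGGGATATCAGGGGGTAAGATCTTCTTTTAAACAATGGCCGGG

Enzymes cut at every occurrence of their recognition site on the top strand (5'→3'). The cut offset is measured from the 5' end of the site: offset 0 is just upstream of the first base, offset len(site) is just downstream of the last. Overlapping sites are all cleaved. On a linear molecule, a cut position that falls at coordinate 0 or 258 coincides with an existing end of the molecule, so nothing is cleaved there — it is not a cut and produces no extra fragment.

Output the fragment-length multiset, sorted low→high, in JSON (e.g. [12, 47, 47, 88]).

Site scan:
  QalII (TTCTTT, off=1): starts [22, 46, 119, 153, 167, 237] → cuts [23, 47, 120, 154, 168, 238]
  DwuIV (GTAAGATC, off=6): starts [34, 56, 82, 128, 159, 187, 229] → cuts [40, 62, 88, 134, 165, 193, 235]
  RvuII (AATGGCC, off=2): starts [14, 207, 248] → cuts [16, 209, 250]
  OquX (ACCATGG, off=6): starts [67, 102, 138, 146, 200] → cuts [73, 108, 144, 152, 206]
  JekI (TTGTGGG, off=1): starts [3] → cuts [4]

Pooled cuts: [4, 16, 23, 40, 47, 62, 73, 88, 108, 120, 134, 144, 152, 154, 165, 168, 193, 206, 209, 235, 238, 250]

Fragments:
  [0,4): 4 bp
  [4,16): 12 bp
  [16,23): 7 bp
  [23,40): 17 bp
  [40,47): 7 bp
  [47,62): 15 bp
  [62,73): 11 bp
  [73,88): 15 bp
  [88,108): 20 bp
  [108,120): 12 bp
  [120,134): 14 bp
  [134,144): 10 bp
  [144,152): 8 bp
  [152,154): 2 bp
  [154,165): 11 bp
  [165,168): 3 bp
  [168,193): 25 bp
  [193,206): 13 bp
  [206,209): 3 bp
  [209,235): 26 bp
  [235,238): 3 bp
  [238,250): 12 bp
  [250,258): 8 bp

[2,3,3,3,4,7,7,8,8,10,11,11,12,12,12,13,14,15,15,17,20,25,26]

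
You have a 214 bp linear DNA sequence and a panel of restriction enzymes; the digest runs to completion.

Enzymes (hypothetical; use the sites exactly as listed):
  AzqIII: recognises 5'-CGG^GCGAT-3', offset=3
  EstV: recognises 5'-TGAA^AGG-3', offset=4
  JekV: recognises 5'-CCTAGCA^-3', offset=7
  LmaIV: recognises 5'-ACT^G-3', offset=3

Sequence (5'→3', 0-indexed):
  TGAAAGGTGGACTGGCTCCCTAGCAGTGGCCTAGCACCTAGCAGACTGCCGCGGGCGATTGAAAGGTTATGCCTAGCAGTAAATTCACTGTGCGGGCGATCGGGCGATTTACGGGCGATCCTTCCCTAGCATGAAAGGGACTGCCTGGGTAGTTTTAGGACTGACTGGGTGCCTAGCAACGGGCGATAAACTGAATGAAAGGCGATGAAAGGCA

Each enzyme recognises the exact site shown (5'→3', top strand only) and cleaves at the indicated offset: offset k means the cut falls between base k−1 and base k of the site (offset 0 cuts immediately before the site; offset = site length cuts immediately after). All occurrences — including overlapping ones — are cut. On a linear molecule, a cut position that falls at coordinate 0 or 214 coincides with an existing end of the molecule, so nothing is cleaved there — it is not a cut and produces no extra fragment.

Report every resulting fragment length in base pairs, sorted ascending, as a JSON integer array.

Site scan:
  AzqIII CGGGCGAT/3: at [51, 92, 100, 111, 179] ⇒ [54, 95, 103, 114, 182]
  EstV TGAAAGG/4: at [0, 59, 131, 195, 205] ⇒ [4, 63, 135, 199, 209]
  JekV CCTAGCA/7: at [18, 29, 36, 71, 124, 171] ⇒ [25, 36, 43, 78, 131, 178]
  LmaIV ACTG/3: at [10, 44, 86, 139, 159, 163, 189] ⇒ [13, 47, 89, 142, 162, 166, 192]

All cut coordinates (distinct, sorted): [4, 13, 25, 36, 43, 47, 54, 63, 78, 89, 95, 103, 114, 131, 135, 142, 162, 166, 178, 182, 192, 199, 209]

Fragments:
  [0,4): 4 bp
  [4,13): 9 bp
  [13,25): 12 bp
  [25,36): 11 bp
  [36,43): 7 bp
  [43,47): 4 bp
  [47,54): 7 bp
  [54,63): 9 bp
  [63,78): 15 bp
  [78,89): 11 bp
  [89,95): 6 bp
  [95,103): 8 bp
  [103,114): 11 bp
  [114,131): 17 bp
  [131,135): 4 bp
  [135,142): 7 bp
  [142,162): 20 bp
  [162,166): 4 bp
  [166,178): 12 bp
  [178,182): 4 bp
  [182,192): 10 bp
  [192,199): 7 bp
  [199,209): 10 bp
  [209,214): 5 bp

[4,4,4,4,4,5,6,7,7,7,7,8,9,9,10,10,11,11,11,12,12,15,17,20]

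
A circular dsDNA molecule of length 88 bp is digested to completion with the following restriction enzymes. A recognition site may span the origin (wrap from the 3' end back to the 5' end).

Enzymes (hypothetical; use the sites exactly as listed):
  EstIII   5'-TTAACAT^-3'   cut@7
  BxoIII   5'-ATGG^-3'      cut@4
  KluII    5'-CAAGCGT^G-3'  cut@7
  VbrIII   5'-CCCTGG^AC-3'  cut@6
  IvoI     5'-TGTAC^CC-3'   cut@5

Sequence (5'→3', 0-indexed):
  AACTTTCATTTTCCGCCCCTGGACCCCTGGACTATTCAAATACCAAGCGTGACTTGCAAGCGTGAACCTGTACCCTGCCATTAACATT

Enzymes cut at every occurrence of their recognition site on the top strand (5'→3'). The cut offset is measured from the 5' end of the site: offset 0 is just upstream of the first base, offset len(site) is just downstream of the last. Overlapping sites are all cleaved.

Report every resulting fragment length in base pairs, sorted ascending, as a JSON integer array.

Scan for sites:
  EstIII TTAACAT/7: at [80] ⇒ [87]
  BxoIII (ATGG, off=4): no sites
  KluII CAAGCGTG/7: at [43, 56] ⇒ [50, 63]
  VbrIII CCCTGGAC/6: at [16, 24] ⇒ [22, 30]
  IvoI TGTACCC/5: at [68] ⇒ [73]

Pooled cuts: [22, 30, 50, 63, 73, 87]

Fragments:
  22→30: 8 bp
  30→50: 20 bp
  50→63: 13 bp
  63→73: 10 bp
  73→87: 14 bp
  87→22 (wrap): 88-87+22 = 23 bp

[8,10,13,14,20,23]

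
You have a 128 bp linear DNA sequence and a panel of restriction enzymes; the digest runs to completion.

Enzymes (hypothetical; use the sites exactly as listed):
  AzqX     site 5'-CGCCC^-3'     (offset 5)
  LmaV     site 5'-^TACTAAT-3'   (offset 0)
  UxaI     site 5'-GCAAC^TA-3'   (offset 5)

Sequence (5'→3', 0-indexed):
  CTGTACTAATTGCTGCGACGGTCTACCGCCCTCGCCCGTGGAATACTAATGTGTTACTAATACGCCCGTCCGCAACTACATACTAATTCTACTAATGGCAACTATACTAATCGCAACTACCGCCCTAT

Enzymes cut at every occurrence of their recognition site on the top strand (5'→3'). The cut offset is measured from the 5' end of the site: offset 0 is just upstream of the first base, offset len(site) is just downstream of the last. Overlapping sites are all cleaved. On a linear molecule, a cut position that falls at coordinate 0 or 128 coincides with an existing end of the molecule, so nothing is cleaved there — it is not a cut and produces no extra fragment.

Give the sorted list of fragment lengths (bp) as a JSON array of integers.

[2,3,3,4,6,6,8,9,9,11,13,13,13,28]

Scan for sites:
  AzqX CGCCC/5: at [26, 32, 62, 120] ⇒ [31, 37, 67, 125]
  LmaV TACTAAT/0: at [3, 43, 54, 80, 89, 104] ⇒ [3, 43, 54, 80, 89, 104]
  UxaI GCAACTA/5: at [71, 97, 112] ⇒ [76, 102, 117]

All cut coordinates (distinct, sorted): [3, 31, 37, 43, 54, 67, 76, 80, 89, 102, 104, 117, 125]

Fragment lengths:
  [0,3): 3 bp
  [3,31): 28 bp
  [31,37): 6 bp
  [37,43): 6 bp
  [43,54): 11 bp
  [54,67): 13 bp
  [67,76): 9 bp
  [76,80): 4 bp
  [80,89): 9 bp
  [89,102): 13 bp
  [102,104): 2 bp
  [104,117): 13 bp
  [117,125): 8 bp
  [125,128): 3 bp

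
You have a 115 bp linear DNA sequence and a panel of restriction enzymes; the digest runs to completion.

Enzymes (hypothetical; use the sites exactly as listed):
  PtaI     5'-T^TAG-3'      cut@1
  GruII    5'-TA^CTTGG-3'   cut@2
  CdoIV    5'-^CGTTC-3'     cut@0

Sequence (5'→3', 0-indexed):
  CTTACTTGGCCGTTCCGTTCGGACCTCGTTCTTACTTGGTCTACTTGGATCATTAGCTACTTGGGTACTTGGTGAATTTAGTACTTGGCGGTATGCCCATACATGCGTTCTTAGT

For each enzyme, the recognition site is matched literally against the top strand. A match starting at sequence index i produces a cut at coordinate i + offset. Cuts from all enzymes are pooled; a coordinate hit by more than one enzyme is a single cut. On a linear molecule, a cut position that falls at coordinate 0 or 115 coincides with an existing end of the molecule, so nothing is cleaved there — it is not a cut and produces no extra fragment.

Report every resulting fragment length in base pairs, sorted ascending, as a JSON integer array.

[4,4,5,5,6,6,6,8,8,9,10,11,11,22]

Per-enzyme occurrences:
  PtaI (TTAG, off=1): starts [52, 77, 110] → cuts [53, 78, 111]
  GruII (TACTTGG, off=2): starts [2, 32, 41, 57, 65, 81] → cuts [4, 34, 43, 59, 67, 83]
  CdoIV (CGTTC, off=0): starts [10, 15, 26, 105] → cuts [10, 15, 26, 105]

All cut coordinates (distinct, sorted): [4, 10, 15, 26, 34, 43, 53, 59, 67, 78, 83, 105, 111]

Fragment lengths:
  [0,4): 4 bp
  [4,10): 6 bp
  [10,15): 5 bp
  [15,26): 11 bp
  [26,34): 8 bp
  [34,43): 9 bp
  [43,53): 10 bp
  [53,59): 6 bp
  [59,67): 8 bp
  [67,78): 11 bp
  [78,83): 5 bp
  [83,105): 22 bp
  [105,111): 6 bp
  [111,115): 4 bp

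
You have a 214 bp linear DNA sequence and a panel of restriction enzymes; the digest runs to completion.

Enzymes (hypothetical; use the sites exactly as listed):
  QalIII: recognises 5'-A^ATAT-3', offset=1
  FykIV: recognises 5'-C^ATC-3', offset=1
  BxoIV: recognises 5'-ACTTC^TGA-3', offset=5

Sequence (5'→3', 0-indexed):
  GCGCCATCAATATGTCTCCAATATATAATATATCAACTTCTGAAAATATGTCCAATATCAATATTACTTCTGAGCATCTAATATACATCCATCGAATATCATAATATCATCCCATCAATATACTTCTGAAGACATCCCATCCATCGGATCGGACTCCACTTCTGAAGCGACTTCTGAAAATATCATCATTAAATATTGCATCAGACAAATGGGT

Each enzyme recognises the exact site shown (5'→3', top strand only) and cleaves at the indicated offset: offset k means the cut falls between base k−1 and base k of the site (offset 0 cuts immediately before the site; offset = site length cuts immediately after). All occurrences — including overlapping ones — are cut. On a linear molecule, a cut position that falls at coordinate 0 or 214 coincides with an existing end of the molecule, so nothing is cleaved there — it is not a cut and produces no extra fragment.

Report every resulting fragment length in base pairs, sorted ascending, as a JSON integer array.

Scan for sites:
  QalIII AATAT/1: at [8, 19, 26, 44, 53, 59, 79, 94, 102, 116, 178, 191] ⇒ [9, 20, 27, 45, 54, 60, 80, 95, 103, 117, 179, 192]
  FykIV CATC/1: at [4, 74, 85, 89, 107, 112, 132, 137, 141, 183, 198] ⇒ [5, 75, 86, 90, 108, 113, 133, 138, 142, 184, 199]
  BxoIV ACTTCTGA/5: at [35, 65, 121, 157, 169] ⇒ [40, 70, 126, 162, 174]

All cut coordinates (distinct, sorted): [5, 9, 20, 27, 40, 45, 54, 60, 70, 75, 80, 86, 90, 95, 103, 108, 113, 117, 126, 133, 138, 142, 162, 174, 179, 184, 192, 199]

Fragments:
  [0,5): 5 bp
  [5,9): 4 bp
  [9,20): 11 bp
  [20,27): 7 bp
  [27,40): 13 bp
  [40,45): 5 bp
  [45,54): 9 bp
  [54,60): 6 bp
  [60,70): 10 bp
  [70,75): 5 bp
  [75,80): 5 bp
  [80,86): 6 bp
  [86,90): 4 bp
  [90,95): 5 bp
  [95,103): 8 bp
  [103,108): 5 bp
  [108,113): 5 bp
  [113,117): 4 bp
  [117,126): 9 bp
  [126,133): 7 bp
  [133,138): 5 bp
  [138,142): 4 bp
  [142,162): 20 bp
  [162,174): 12 bp
  [174,179): 5 bp
  [179,184): 5 bp
  [184,192): 8 bp
  [192,199): 7 bp
  [199,214): 15 bp

[4,4,4,4,5,5,5,5,5,5,5,5,5,5,6,6,7,7,7,8,8,9,9,10,11,12,13,15,20]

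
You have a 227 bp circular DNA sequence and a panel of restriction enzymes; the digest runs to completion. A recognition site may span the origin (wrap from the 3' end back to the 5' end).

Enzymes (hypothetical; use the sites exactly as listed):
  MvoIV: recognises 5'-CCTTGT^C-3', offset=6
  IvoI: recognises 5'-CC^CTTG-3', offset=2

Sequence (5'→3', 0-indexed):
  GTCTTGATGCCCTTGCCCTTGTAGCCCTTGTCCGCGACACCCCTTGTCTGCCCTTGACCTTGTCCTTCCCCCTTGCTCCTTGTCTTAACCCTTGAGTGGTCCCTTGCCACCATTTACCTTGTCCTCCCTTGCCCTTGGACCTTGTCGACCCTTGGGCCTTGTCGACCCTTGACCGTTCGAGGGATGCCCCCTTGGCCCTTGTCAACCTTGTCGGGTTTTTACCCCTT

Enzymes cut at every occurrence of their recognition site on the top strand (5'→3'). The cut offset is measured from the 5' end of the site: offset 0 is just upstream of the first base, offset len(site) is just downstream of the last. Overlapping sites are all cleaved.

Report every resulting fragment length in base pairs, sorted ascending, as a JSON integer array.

[5,5,5,5,5,5,5,5,6,6,7,7,8,9,9,9,11,11,12,12,12,12,13,20,23]

Site scan:
  MvoIV (CCTTGTC, off=6): starts [25, 41, 57, 77, 116, 139, 156, 196, 205, 223] → cuts [2, 31, 47, 63, 83, 122, 145, 162, 202, 211]
  IvoI (CCCTTG, off=2): starts [9, 15, 24, 40, 50, 69, 88, 100, 125, 131, 148, 165, 188, 195, 222] → cuts [11, 17, 26, 42, 52, 71, 90, 102, 127, 133, 150, 167, 190, 197, 224]

All cut coordinates (distinct, sorted): [2, 11, 17, 26, 31, 42, 47, 52, 63, 71, 83, 90, 102, 122, 127, 133, 145, 150, 162, 167, 190, 197, 202, 211, 224]

Fragment lengths:
  2→11: 9 bp
  11→17: 6 bp
  17→26: 9 bp
  26→31: 5 bp
  31→42: 11 bp
  42→47: 5 bp
  47→52: 5 bp
  52→63: 11 bp
  63→71: 8 bp
  71→83: 12 bp
  83→90: 7 bp
  90→102: 12 bp
  102→122: 20 bp
  122→127: 5 bp
  127→133: 6 bp
  133→145: 12 bp
  145→150: 5 bp
  150→162: 12 bp
  162→167: 5 bp
  167→190: 23 bp
  190→197: 7 bp
  197→202: 5 bp
  202→211: 9 bp
  211→224: 13 bp
  224→2 (wrap): 227-224+2 = 5 bp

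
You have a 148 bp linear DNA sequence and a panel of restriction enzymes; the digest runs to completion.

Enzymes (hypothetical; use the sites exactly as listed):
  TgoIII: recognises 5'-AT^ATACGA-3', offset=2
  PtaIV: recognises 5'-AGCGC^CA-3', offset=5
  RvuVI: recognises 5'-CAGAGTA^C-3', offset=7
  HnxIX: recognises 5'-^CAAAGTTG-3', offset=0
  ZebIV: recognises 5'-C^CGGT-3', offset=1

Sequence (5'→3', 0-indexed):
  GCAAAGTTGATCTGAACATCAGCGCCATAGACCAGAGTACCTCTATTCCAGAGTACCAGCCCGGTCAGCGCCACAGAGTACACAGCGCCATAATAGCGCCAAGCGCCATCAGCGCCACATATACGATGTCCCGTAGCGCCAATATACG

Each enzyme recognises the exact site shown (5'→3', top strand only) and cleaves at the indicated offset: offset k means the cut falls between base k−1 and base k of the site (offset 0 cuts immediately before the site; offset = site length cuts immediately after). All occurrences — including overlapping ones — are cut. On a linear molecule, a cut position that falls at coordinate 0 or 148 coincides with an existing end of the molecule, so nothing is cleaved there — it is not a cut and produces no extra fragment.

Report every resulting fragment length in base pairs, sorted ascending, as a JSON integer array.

[1,5,6,7,8,9,9,9,10,11,14,16,19,24]

Scan for sites:
  TgoIII ATATACGA/2: at [118] ⇒ [120]
  PtaIV AGCGCCA/5: at [20, 66, 83, 94, 101, 110, 134] ⇒ [25, 71, 88, 99, 106, 115, 139]
  RvuVI CAGAGTAC/7: at [32, 48, 73] ⇒ [39, 55, 80]
  HnxIX CAAAGTTG/0: at [1] ⇒ [1]
  ZebIV CCGGT/1: at [60] ⇒ [61]

Pooled cuts: [1, 25, 39, 55, 61, 71, 80, 88, 99, 106, 115, 120, 139]

Fragment lengths:
  [0,1): 1 bp
  [1,25): 24 bp
  [25,39): 14 bp
  [39,55): 16 bp
  [55,61): 6 bp
  [61,71): 10 bp
  [71,80): 9 bp
  [80,88): 8 bp
  [88,99): 11 bp
  [99,106): 7 bp
  [106,115): 9 bp
  [115,120): 5 bp
  [120,139): 19 bp
  [139,148): 9 bp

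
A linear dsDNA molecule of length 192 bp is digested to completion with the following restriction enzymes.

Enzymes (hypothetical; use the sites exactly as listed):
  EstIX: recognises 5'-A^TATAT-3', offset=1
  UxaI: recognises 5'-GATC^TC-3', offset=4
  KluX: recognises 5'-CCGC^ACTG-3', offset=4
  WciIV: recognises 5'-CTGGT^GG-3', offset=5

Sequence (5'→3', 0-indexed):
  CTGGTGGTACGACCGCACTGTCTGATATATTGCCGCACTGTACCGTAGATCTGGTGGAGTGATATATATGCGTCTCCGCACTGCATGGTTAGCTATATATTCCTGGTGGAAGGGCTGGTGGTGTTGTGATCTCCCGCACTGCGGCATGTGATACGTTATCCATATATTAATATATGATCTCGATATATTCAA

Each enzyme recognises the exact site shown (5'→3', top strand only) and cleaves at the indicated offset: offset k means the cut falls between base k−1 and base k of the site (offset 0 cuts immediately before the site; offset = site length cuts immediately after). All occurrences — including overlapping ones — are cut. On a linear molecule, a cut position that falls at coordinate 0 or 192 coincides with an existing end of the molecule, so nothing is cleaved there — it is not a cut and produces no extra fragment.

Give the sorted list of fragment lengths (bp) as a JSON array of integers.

[2,4,5,6,7,8,9,9,9,11,11,12,12,12,15,16,19,25]

Per-enzyme occurrences:
  EstIX (ATATAT, off=1): starts [24, 61, 63, 94, 161, 169, 182] → cuts [25, 62, 64, 95, 162, 170, 183]
  UxaI (GATCTC, off=4): starts [127, 175] → cuts [131, 179]
  KluX (CCGCACTG, off=4): starts [12, 32, 75, 133] → cuts [16, 36, 79, 137]
  WciIV (CTGGTGG, off=5): starts [0, 50, 102, 114] → cuts [5, 55, 107, 119]

Pooled cuts: [5, 16, 25, 36, 55, 62, 64, 79, 95, 107, 119, 131, 137, 162, 170, 179, 183]

Fragments:
  [0,5): 5 bp
  [5,16): 11 bp
  [16,25): 9 bp
  [25,36): 11 bp
  [36,55): 19 bp
  [55,62): 7 bp
  [62,64): 2 bp
  [64,79): 15 bp
  [79,95): 16 bp
  [95,107): 12 bp
  [107,119): 12 bp
  [119,131): 12 bp
  [131,137): 6 bp
  [137,162): 25 bp
  [162,170): 8 bp
  [170,179): 9 bp
  [179,183): 4 bp
  [183,192): 9 bp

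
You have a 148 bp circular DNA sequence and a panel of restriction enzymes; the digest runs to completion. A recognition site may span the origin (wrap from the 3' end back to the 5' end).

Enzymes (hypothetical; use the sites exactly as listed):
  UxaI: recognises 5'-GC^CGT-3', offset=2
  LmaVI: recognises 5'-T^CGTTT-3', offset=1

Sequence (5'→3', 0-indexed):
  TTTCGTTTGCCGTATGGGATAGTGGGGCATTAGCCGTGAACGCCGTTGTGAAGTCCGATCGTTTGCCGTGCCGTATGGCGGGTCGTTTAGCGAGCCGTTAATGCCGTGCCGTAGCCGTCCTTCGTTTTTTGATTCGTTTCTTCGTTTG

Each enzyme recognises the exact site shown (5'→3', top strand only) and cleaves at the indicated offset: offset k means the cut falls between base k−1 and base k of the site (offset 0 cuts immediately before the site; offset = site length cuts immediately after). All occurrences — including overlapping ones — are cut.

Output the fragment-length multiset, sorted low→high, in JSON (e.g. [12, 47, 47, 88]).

Scan for sites:
  UxaI GCCGT/2: at [8, 32, 41, 64, 69, 93, 102, 107, 113] ⇒ [10, 34, 43, 66, 71, 95, 104, 109, 115]
  LmaVI TCGTTT/1: at [2, 58, 82, 121, 133, 141] ⇒ [3, 59, 83, 122, 134, 142]

All cut coordinates (distinct, sorted): [3, 10, 34, 43, 59, 66, 71, 83, 95, 104, 109, 115, 122, 134, 142]

Fragment lengths:
  3→10: 7 bp
  10→34: 24 bp
  34→43: 9 bp
  43→59: 16 bp
  59→66: 7 bp
  66→71: 5 bp
  71→83: 12 bp
  83→95: 12 bp
  95→104: 9 bp
  104→109: 5 bp
  109→115: 6 bp
  115→122: 7 bp
  122→134: 12 bp
  134→142: 8 bp
  142→3 (wrap): 148-142+3 = 9 bp

[5,5,6,7,7,7,8,9,9,9,12,12,12,16,24]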